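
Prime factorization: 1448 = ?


1448 / 2 = 724
724 / 2 = 362
362 / 2 = 181
181 / 181 = 1
1448 = 2^3 × 181


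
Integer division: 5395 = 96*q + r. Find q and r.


5395 = 96 * 56 + 19
Check: 5376 + 19 = 5395

q = 56, r = 19


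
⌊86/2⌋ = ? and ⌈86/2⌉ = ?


86/2 = 43.0000
floor = 43
ceil = 43

floor = 43, ceil = 43


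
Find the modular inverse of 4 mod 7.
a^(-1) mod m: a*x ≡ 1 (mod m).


Use the extended Euclidean algorithm on (7, 4); each row r = 7*s + 4*t:
r=7, s=1, t=0
r=4, s=0, t=1
q=1: r=3, s=1, t=-1   [7*(1) + 4*(-1) = 3]
q=1: r=1, s=-1, t=2   [7*(-1) + 4*(2) = 1]
q=3: r=0, s=4, t=-7   [7*(4) + 4*(-7) = 0]
GCD = 1 with t = 2, so 4*(2) ≡ 1 (mod 7)
Inverse = 2 mod 7 = 2
Check: 4 * 2 = 8 ≡ 1 (mod 7)

4^(-1) ≡ 2 (mod 7)


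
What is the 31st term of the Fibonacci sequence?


Sequence: 1, 1, 2, 3, 5, 8, 13, 21, 34, 55, 89, 144, 233, 377, 610, 987, 1597, 2584, 4181, 6765, 10946, 17711, 28657, 46368, 75025, 121393, 196418, 317811, 514229, 832040, 1346269
F(31) = 1346269


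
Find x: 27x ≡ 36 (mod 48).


GCD(27, 48) = 3 divides 36
Divide: 9x ≡ 12 (mod 16)
x ≡ 12 (mod 16)


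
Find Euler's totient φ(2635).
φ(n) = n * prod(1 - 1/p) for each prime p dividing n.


2635 = 5 × 17 × 31
Prime factors: 5, 17, 31
φ(2635) = 2635 × (1-1/5) × (1-1/17) × (1-1/31)
= 2635 × 4/5 × 16/17 × 30/31 = 1920

φ(2635) = 1920


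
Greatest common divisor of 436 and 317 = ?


436 = 1 * 317 + 119
317 = 2 * 119 + 79
119 = 1 * 79 + 40
79 = 1 * 40 + 39
40 = 1 * 39 + 1
39 = 39 * 1 + 0
GCD = 1


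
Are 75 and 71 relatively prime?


Euclidean algorithm:
75 = 1 * 71 + 4
71 = 17 * 4 + 3
4 = 1 * 3 + 1
3 = 3 * 1 + 0
GCD(75, 71) = 1

Yes, coprime (GCD = 1)


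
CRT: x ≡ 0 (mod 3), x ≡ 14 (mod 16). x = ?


M = 3*16 = 48
M1 = M/3 = 16, M2 = M/16 = 3
M1^(-1) mod 3 = 1, M2^(-1) mod 16 = 11
x = 0*16*1 + 14*3*11 = 462
462 mod 48 = 30
Check: 30 mod 3 = 0 ✓, 30 mod 16 = 14 ✓

x ≡ 30 (mod 48)


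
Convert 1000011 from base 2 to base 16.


1000011 (base 2) = 67 (decimal)
67 (decimal) = 43 (base 16)


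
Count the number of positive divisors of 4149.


4149 = 3^2 × 461^1
d(4149) = (2+1) × (1+1) = 6

6 divisors


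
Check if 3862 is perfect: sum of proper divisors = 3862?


Proper divisors of 3862: 1, 2, 1931
Sum = 1 + 2 + 1931 = 1934

No, 3862 is not perfect (1934 ≠ 3862)


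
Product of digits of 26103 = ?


2 × 6 × 1 × 0 × 3 = 0


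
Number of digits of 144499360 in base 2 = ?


144499360 in base 2 = 1000100111001110001010100000
Number of digits = 28

28 digits (base 2)


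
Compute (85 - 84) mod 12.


85 - 84 = 1
1 mod 12 = 1


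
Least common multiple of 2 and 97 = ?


GCD(2, 97) = 1
LCM = 2*97/1 = 194/1 = 194

LCM = 194


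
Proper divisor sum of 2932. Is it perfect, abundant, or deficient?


Proper divisors: 1, 2, 4, 733, 1466
Sum = 1 + 2 + 4 + 733 + 1466 = 2206
2206 < 2932 → deficient

s(2932) = 2206 (deficient)


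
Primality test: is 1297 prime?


Check divisors up to sqrt(1297) = 36.0139
No divisors found.
1297 is prime.

Yes, 1297 is prime


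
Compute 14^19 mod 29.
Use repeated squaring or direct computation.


14^1 mod 29 = 14
14^2 mod 29 = 22
14^3 mod 29 = 18
14^4 mod 29 = 20
14^5 mod 29 = 19
14^6 mod 29 = 5
14^7 mod 29 = 12
14^8 mod 29 = 23
14^9 mod 29 = 3
14^10 mod 29 = 13
14^11 mod 29 = 8
14^12 mod 29 = 25
14^13 mod 29 = 2
14^14 mod 29 = 28
14^15 mod 29 = 15
14^16 mod 29 = 7
14^17 mod 29 = 11
14^18 mod 29 = 9
14^19 mod 29 = 10


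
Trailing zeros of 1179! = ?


floor(1179/5) = 235
floor(1179/25) = 47
floor(1179/125) = 9
floor(1179/625) = 1
Total = 292

292 trailing zeros


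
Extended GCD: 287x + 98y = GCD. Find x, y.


Tabular extended Euclidean (each row: r = 287*s + 98*t):
r=287, s=1, t=0
r=98, s=0, t=1
q=2: r=91, s=1, t=-2   [287*(1) + 98*(-2) = 91]
q=1: r=7, s=-1, t=3   [287*(-1) + 98*(3) = 7]
q=13: r=0, s=14, t=-41   [287*(14) + 98*(-41) = 0]
GCD = 7; from the row with r=7: x=-1, y=3
Check: 287*(-1) + 98*(3) = -287 + 294 = 7

GCD = 7, x = -1, y = 3


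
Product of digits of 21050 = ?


2 × 1 × 0 × 5 × 0 = 0


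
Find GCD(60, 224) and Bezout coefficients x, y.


Tabular extended Euclidean (each row: r = 60*s + 224*t):
r=60, s=1, t=0
r=224, s=0, t=1
q=0: r=60, s=1, t=0   [60*(1) + 224*(0) = 60]
q=3: r=44, s=-3, t=1   [60*(-3) + 224*(1) = 44]
q=1: r=16, s=4, t=-1   [60*(4) + 224*(-1) = 16]
q=2: r=12, s=-11, t=3   [60*(-11) + 224*(3) = 12]
q=1: r=4, s=15, t=-4   [60*(15) + 224*(-4) = 4]
q=3: r=0, s=-56, t=15   [60*(-56) + 224*(15) = 0]
GCD = 4; from the row with r=4: x=15, y=-4
Check: 60*(15) + 224*(-4) = 900 - 896 = 4

GCD = 4, x = 15, y = -4


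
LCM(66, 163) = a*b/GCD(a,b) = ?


GCD(66, 163) = 1
LCM = 66*163/1 = 10758/1 = 10758

LCM = 10758


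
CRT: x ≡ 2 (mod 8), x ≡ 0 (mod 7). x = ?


M = 8*7 = 56
M1 = M/8 = 7, M2 = M/7 = 8
M1^(-1) mod 8 = 7, M2^(-1) mod 7 = 1
x = 2*7*7 + 0*8*1 = 98
98 mod 56 = 42
Check: 42 mod 8 = 2 ✓, 42 mod 7 = 0 ✓

x ≡ 42 (mod 56)


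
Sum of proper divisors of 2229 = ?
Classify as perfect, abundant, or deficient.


Proper divisors: 1, 3, 743
Sum = 1 + 3 + 743 = 747
747 < 2229 → deficient

s(2229) = 747 (deficient)


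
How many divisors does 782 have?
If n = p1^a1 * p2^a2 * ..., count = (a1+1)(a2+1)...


782 = 2^1 × 17^1 × 23^1
d(782) = (1+1) × (1+1) × (1+1) = 8

8 divisors


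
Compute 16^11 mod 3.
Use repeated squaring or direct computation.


16^1 mod 3 = 1
16^2 mod 3 = 1
16^3 mod 3 = 1
16^4 mod 3 = 1
16^5 mod 3 = 1
16^6 mod 3 = 1
16^7 mod 3 = 1
16^8 mod 3 = 1
16^9 mod 3 = 1
16^10 mod 3 = 1
16^11 mod 3 = 1


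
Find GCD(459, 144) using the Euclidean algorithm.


459 = 3 * 144 + 27
144 = 5 * 27 + 9
27 = 3 * 9 + 0
GCD = 9


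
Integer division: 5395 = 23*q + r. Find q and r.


5395 = 23 * 234 + 13
Check: 5382 + 13 = 5395

q = 234, r = 13


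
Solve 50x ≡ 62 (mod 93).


GCD(50, 93) = 1, unique solution
a^(-1) mod 93 = 80
x = 80 * 62 mod 93 = 31

x ≡ 31 (mod 93)


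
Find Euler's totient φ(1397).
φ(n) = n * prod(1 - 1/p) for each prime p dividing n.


1397 = 11 × 127
Prime factors: 11, 127
φ(1397) = 1397 × (1-1/11) × (1-1/127)
= 1397 × 10/11 × 126/127 = 1260

φ(1397) = 1260


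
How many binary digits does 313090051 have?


313090051 in base 2 = 10010101010010110000000000011
Number of digits = 29

29 digits (base 2)


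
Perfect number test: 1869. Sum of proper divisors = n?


Proper divisors of 1869: 1, 3, 7, 21, 89, 267, 623
Sum = 1 + 3 + 7 + 21 + 89 + 267 + 623 = 1011

No, 1869 is not perfect (1011 ≠ 1869)


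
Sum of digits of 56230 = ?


5 + 6 + 2 + 3 + 0 = 16


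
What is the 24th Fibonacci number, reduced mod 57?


F(k) mod 57 for k=1..24:
1, 1, 2, 3, 5, 8, 13, 21, 34, 55, 32, 30, 5, 35, 40, 18, 1, 19, 20, 39, 2, 41, 43, 27
F(24) mod 57 = 27


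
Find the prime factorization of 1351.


1351 / 7 = 193
193 / 193 = 1
1351 = 7 × 193


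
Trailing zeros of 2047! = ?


floor(2047/5) = 409
floor(2047/25) = 81
floor(2047/125) = 16
floor(2047/625) = 3
Total = 509

509 trailing zeros


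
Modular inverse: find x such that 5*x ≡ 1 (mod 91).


Use the extended Euclidean algorithm on (91, 5); each row r = 91*s + 5*t:
r=91, s=1, t=0
r=5, s=0, t=1
q=18: r=1, s=1, t=-18   [91*(1) + 5*(-18) = 1]
q=5: r=0, s=-5, t=91   [91*(-5) + 5*(91) = 0]
GCD = 1 with t = -18, so 5*(-18) ≡ 1 (mod 91)
Inverse = -18 mod 91 = 73
Check: 5 * 73 = 365 ≡ 1 (mod 91)

5^(-1) ≡ 73 (mod 91)


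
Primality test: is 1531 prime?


Check divisors up to sqrt(1531) = 39.1280
No divisors found.
1531 is prime.

Yes, 1531 is prime


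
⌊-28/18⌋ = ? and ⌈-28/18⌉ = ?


-28/18 = -1.5556
floor = -2
ceil = -1

floor = -2, ceil = -1


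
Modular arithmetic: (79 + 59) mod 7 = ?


79 + 59 = 138
138 mod 7 = 5


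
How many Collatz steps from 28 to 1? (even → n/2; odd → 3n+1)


28 → 14 → 7 → 22 → 11 → 34 → 17 → 52 → 26 → 13 → 40 → 20 → 10 → 5 → 16 → 8 → 4 → 2 → 1
Total steps = 18

18 steps


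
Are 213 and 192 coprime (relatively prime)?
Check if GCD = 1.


Euclidean algorithm:
213 = 1 * 192 + 21
192 = 9 * 21 + 3
21 = 7 * 3 + 0
GCD(213, 192) = 3

No, not coprime (GCD = 3)


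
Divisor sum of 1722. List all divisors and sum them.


Divisors of 1722: 1, 2, 3, 6, 7, 14, 21, 41, 42, 82, 123, 246, 287, 574, 861, 1722
Sum = 1 + 2 + 3 + 6 + 7 + 14 + 21 + 41 + 42 + 82 + 123 + 246 + 287 + 574 + 861 + 1722 = 4032

σ(1722) = 4032


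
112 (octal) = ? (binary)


112 (base 8) = 74 (decimal)
74 (decimal) = 1001010 (base 2)


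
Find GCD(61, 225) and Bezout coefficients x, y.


Tabular extended Euclidean (each row: r = 61*s + 225*t):
r=61, s=1, t=0
r=225, s=0, t=1
q=0: r=61, s=1, t=0   [61*(1) + 225*(0) = 61]
q=3: r=42, s=-3, t=1   [61*(-3) + 225*(1) = 42]
q=1: r=19, s=4, t=-1   [61*(4) + 225*(-1) = 19]
q=2: r=4, s=-11, t=3   [61*(-11) + 225*(3) = 4]
q=4: r=3, s=48, t=-13   [61*(48) + 225*(-13) = 3]
q=1: r=1, s=-59, t=16   [61*(-59) + 225*(16) = 1]
q=3: r=0, s=225, t=-61   [61*(225) + 225*(-61) = 0]
GCD = 1; from the row with r=1: x=-59, y=16
Check: 61*(-59) + 225*(16) = -3599 + 3600 = 1

GCD = 1, x = -59, y = 16


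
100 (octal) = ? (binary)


100 (base 8) = 64 (decimal)
64 (decimal) = 1000000 (base 2)


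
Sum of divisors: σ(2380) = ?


Divisors of 2380: 1, 2, 4, 5, 7, 10, 14, 17, 20, 28, 34, 35, 68, 70, 85, 119, 140, 170, 238, 340, 476, 595, 1190, 2380
Sum = 1 + 2 + 4 + 5 + 7 + 10 + 14 + 17 + 20 + 28 + 34 + 35 + 68 + 70 + 85 + 119 + 140 + 170 + 238 + 340 + 476 + 595 + 1190 + 2380 = 6048

σ(2380) = 6048


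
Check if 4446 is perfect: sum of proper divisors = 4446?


Proper divisors of 4446: 1, 2, 3, 6, 9, 13, 18, 19, 26, 38, 39, 57, 78, 114, 117, 171, 234, 247, 342, 494, 741, 1482, 2223
Sum = 1 + 2 + 3 + 6 + 9 + 13 + 18 + 19 + 26 + 38 + 39 + 57 + 78 + 114 + 117 + 171 + 234 + 247 + 342 + 494 + 741 + 1482 + 2223 = 6474

No, 4446 is not perfect (6474 ≠ 4446)


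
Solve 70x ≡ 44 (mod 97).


GCD(70, 97) = 1, unique solution
a^(-1) mod 97 = 79
x = 79 * 44 mod 97 = 81

x ≡ 81 (mod 97)


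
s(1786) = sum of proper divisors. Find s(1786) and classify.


Proper divisors: 1, 2, 19, 38, 47, 94, 893
Sum = 1 + 2 + 19 + 38 + 47 + 94 + 893 = 1094
1094 < 1786 → deficient

s(1786) = 1094 (deficient)


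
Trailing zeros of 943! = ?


floor(943/5) = 188
floor(943/25) = 37
floor(943/125) = 7
floor(943/625) = 1
Total = 233

233 trailing zeros


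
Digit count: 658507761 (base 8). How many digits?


658507761 in base 8 = 4720003761
Number of digits = 10

10 digits (base 8)


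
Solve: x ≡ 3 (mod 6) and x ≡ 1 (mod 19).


M = 6*19 = 114
M1 = M/6 = 19, M2 = M/19 = 6
M1^(-1) mod 6 = 1, M2^(-1) mod 19 = 16
x = 3*19*1 + 1*6*16 = 153
153 mod 114 = 39
Check: 39 mod 6 = 3 ✓, 39 mod 19 = 1 ✓

x ≡ 39 (mod 114)


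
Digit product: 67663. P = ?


6 × 7 × 6 × 6 × 3 = 4536


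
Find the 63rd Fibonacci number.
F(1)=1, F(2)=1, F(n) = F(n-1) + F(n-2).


Sequence: 1, 1, 2, 3, 5, 8, 13, 21, 34, 55, 89, 144, 233, 377, 610, 987, 1597, 2584, 4181, 6765, 10946, 17711, 28657, 46368, 75025, 121393, 196418, 317811, 514229, 832040, 1346269, 2178309, 3524578, 5702887, 9227465, 14930352, 24157817, 39088169, 63245986, 102334155, 165580141, 267914296, 433494437, 701408733, 1134903170, 1836311903, 2971215073, 4807526976, 7778742049, 12586269025, 20365011074, 32951280099, 53316291173, 86267571272, 139583862445, 225851433717, 365435296162, 591286729879, 956722026041, 1548008755920, 2504730781961, 4052739537881, 6557470319842
F(63) = 6557470319842


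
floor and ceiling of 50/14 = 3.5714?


50/14 = 3.5714
floor = 3
ceil = 4

floor = 3, ceil = 4


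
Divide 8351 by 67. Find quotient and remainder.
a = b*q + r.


8351 = 67 * 124 + 43
Check: 8308 + 43 = 8351

q = 124, r = 43


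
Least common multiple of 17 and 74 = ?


GCD(17, 74) = 1
LCM = 17*74/1 = 1258/1 = 1258

LCM = 1258


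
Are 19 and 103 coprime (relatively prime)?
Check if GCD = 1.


Euclidean algorithm:
103 = 5 * 19 + 8
19 = 2 * 8 + 3
8 = 2 * 3 + 2
3 = 1 * 2 + 1
2 = 2 * 1 + 0
GCD(19, 103) = 1

Yes, coprime (GCD = 1)


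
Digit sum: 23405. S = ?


2 + 3 + 4 + 0 + 5 = 14


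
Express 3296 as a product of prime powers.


3296 / 2 = 1648
1648 / 2 = 824
824 / 2 = 412
412 / 2 = 206
206 / 2 = 103
103 / 103 = 1
3296 = 2^5 × 103


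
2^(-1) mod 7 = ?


Use the extended Euclidean algorithm on (7, 2); each row r = 7*s + 2*t:
r=7, s=1, t=0
r=2, s=0, t=1
q=3: r=1, s=1, t=-3   [7*(1) + 2*(-3) = 1]
q=2: r=0, s=-2, t=7   [7*(-2) + 2*(7) = 0]
GCD = 1 with t = -3, so 2*(-3) ≡ 1 (mod 7)
Inverse = -3 mod 7 = 4
Check: 2 * 4 = 8 ≡ 1 (mod 7)

2^(-1) ≡ 4 (mod 7)


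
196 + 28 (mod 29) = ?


196 + 28 = 224
224 mod 29 = 21


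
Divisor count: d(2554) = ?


2554 = 2^1 × 1277^1
d(2554) = (1+1) × (1+1) = 4

4 divisors


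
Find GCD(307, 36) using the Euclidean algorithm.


307 = 8 * 36 + 19
36 = 1 * 19 + 17
19 = 1 * 17 + 2
17 = 8 * 2 + 1
2 = 2 * 1 + 0
GCD = 1


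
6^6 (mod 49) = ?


6^1 mod 49 = 6
6^2 mod 49 = 36
6^3 mod 49 = 20
6^4 mod 49 = 22
6^5 mod 49 = 34
6^6 mod 49 = 8


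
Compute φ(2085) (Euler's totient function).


2085 = 3 × 5 × 139
Prime factors: 3, 5, 139
φ(2085) = 2085 × (1-1/3) × (1-1/5) × (1-1/139)
= 2085 × 2/3 × 4/5 × 138/139 = 1104

φ(2085) = 1104


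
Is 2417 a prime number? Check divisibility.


Check divisors up to sqrt(2417) = 49.1630
No divisors found.
2417 is prime.

Yes, 2417 is prime


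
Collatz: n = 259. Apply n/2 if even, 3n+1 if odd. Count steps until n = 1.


259 → 778 → 389 → 1168 → 584 → 292 → 146 → 73 → 220 → 110 → 55 → 166 → 83 → 250 → 125 → 376 → 188 → 94 → 47 → 142 → 71 → 214 → 107 → 322 → 161 → 484 → 242 → 121 → 364 → 182 → 91 → 274 → 137 → 412 → 206 → 103 → 310 → 155 → 466 → 233 → 700 → 350 → 175 → 526 → 263 → 790 → 395 → 1186 → 593 → 1780 → 890 → 445 → 1336 → 668 → 334 → 167 → 502 → 251 → 754 → 377 → 1132 → 566 → 283 → 850 → 425 → 1276 → 638 → 319 → 958 → 479 → 1438 → 719 → 2158 → 1079 → 3238 → 1619 → 4858 → 2429 → 7288 → 3644 → 1822 → 911 → 2734 → 1367 → 4102 → 2051 → 6154 → 3077 → 9232 → 4616 → 2308 → 1154 → 577 → 1732 → 866 → 433 → 1300 → 650 → 325 → 976 → 488 → 244 → 122 → 61 → 184 → 92 → 46 → 23 → 70 → 35 → 106 → 53 → 160 → 80 → 40 → 20 → 10 → 5 → 16 → 8 → 4 → 2 → 1
Total steps = 122

122 steps


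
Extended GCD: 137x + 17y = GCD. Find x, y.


Tabular extended Euclidean (each row: r = 137*s + 17*t):
r=137, s=1, t=0
r=17, s=0, t=1
q=8: r=1, s=1, t=-8   [137*(1) + 17*(-8) = 1]
q=17: r=0, s=-17, t=137   [137*(-17) + 17*(137) = 0]
GCD = 1; from the row with r=1: x=1, y=-8
Check: 137*(1) + 17*(-8) = 137 - 136 = 1

GCD = 1, x = 1, y = -8


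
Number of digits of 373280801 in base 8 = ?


373280801 in base 8 = 2617750041
Number of digits = 10

10 digits (base 8)


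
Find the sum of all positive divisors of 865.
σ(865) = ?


Divisors of 865: 1, 5, 173, 865
Sum = 1 + 5 + 173 + 865 = 1044

σ(865) = 1044


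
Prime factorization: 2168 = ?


2168 / 2 = 1084
1084 / 2 = 542
542 / 2 = 271
271 / 271 = 1
2168 = 2^3 × 271


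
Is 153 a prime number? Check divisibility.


153 / 3 = 51 (exact division)
153 is NOT prime.

No, 153 is not prime


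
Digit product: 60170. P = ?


6 × 0 × 1 × 7 × 0 = 0


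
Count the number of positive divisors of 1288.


1288 = 2^3 × 7^1 × 23^1
d(1288) = (3+1) × (1+1) × (1+1) = 16

16 divisors


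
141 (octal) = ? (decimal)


141 (base 8) = 97 (decimal)
97 (decimal) = 97 (base 10)


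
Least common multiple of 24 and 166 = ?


GCD(24, 166) = 2
LCM = 24*166/2 = 3984/2 = 1992

LCM = 1992


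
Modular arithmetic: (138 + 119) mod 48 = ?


138 + 119 = 257
257 mod 48 = 17


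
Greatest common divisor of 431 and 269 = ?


431 = 1 * 269 + 162
269 = 1 * 162 + 107
162 = 1 * 107 + 55
107 = 1 * 55 + 52
55 = 1 * 52 + 3
52 = 17 * 3 + 1
3 = 3 * 1 + 0
GCD = 1


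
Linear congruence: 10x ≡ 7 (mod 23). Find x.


GCD(10, 23) = 1, unique solution
a^(-1) mod 23 = 7
x = 7 * 7 mod 23 = 3

x ≡ 3 (mod 23)


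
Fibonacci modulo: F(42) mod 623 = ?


F(k) mod 623 for k=1..42:
1, 1, 2, 3, 5, 8, 13, 21, 34, 55, 89, 144, 233, 377, 610, 364, 351, 92, 443, 535, 355, 267, 622, 266, 265, 531, 173, 81, 254, 335, 589, 301, 267, 568, 212, 157, 369, 526, 272, 175, 447, 622
F(42) mod 623 = 622


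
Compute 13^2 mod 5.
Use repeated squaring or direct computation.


13^1 mod 5 = 3
13^2 mod 5 = 4


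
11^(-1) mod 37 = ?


Use the extended Euclidean algorithm on (37, 11); each row r = 37*s + 11*t:
r=37, s=1, t=0
r=11, s=0, t=1
q=3: r=4, s=1, t=-3   [37*(1) + 11*(-3) = 4]
q=2: r=3, s=-2, t=7   [37*(-2) + 11*(7) = 3]
q=1: r=1, s=3, t=-10   [37*(3) + 11*(-10) = 1]
q=3: r=0, s=-11, t=37   [37*(-11) + 11*(37) = 0]
GCD = 1 with t = -10, so 11*(-10) ≡ 1 (mod 37)
Inverse = -10 mod 37 = 27
Check: 11 * 27 = 297 ≡ 1 (mod 37)

11^(-1) ≡ 27 (mod 37)


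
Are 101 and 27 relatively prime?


Euclidean algorithm:
101 = 3 * 27 + 20
27 = 1 * 20 + 7
20 = 2 * 7 + 6
7 = 1 * 6 + 1
6 = 6 * 1 + 0
GCD(101, 27) = 1

Yes, coprime (GCD = 1)


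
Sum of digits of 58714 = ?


5 + 8 + 7 + 1 + 4 = 25


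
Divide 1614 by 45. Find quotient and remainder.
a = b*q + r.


1614 = 45 * 35 + 39
Check: 1575 + 39 = 1614

q = 35, r = 39


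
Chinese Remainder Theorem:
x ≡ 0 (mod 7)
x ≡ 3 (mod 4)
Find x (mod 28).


M = 7*4 = 28
M1 = M/7 = 4, M2 = M/4 = 7
M1^(-1) mod 7 = 2, M2^(-1) mod 4 = 3
x = 0*4*2 + 3*7*3 = 63
63 mod 28 = 7
Check: 7 mod 7 = 0 ✓, 7 mod 4 = 3 ✓

x ≡ 7 (mod 28)


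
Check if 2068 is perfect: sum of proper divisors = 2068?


Proper divisors of 2068: 1, 2, 4, 11, 22, 44, 47, 94, 188, 517, 1034
Sum = 1 + 2 + 4 + 11 + 22 + 44 + 47 + 94 + 188 + 517 + 1034 = 1964

No, 2068 is not perfect (1964 ≠ 2068)


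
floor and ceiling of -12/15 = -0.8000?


-12/15 = -0.8000
floor = -1
ceil = 0

floor = -1, ceil = 0


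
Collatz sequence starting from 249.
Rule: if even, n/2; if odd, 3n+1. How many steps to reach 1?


249 → 748 → 374 → 187 → 562 → 281 → 844 → 422 → 211 → 634 → 317 → 952 → 476 → 238 → 119 → 358 → 179 → 538 → 269 → 808 → 404 → 202 → 101 → 304 → 152 → 76 → 38 → 19 → 58 → 29 → 88 → 44 → 22 → 11 → 34 → 17 → 52 → 26 → 13 → 40 → 20 → 10 → 5 → 16 → 8 → 4 → 2 → 1
Total steps = 47

47 steps


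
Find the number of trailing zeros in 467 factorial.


floor(467/5) = 93
floor(467/25) = 18
floor(467/125) = 3
Total = 114

114 trailing zeros


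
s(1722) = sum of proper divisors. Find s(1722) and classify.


Proper divisors: 1, 2, 3, 6, 7, 14, 21, 41, 42, 82, 123, 246, 287, 574, 861
Sum = 1 + 2 + 3 + 6 + 7 + 14 + 21 + 41 + 42 + 82 + 123 + 246 + 287 + 574 + 861 = 2310
2310 > 1722 → abundant

s(1722) = 2310 (abundant)


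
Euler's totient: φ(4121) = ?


4121 = 13 × 317
Prime factors: 13, 317
φ(4121) = 4121 × (1-1/13) × (1-1/317)
= 4121 × 12/13 × 316/317 = 3792

φ(4121) = 3792


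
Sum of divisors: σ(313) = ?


Divisors of 313: 1, 313
Sum = 1 + 313 = 314

σ(313) = 314


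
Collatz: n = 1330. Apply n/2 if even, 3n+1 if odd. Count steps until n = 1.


1330 → 665 → 1996 → 998 → 499 → 1498 → 749 → 2248 → 1124 → 562 → 281 → 844 → 422 → 211 → 634 → 317 → 952 → 476 → 238 → 119 → 358 → 179 → 538 → 269 → 808 → 404 → 202 → 101 → 304 → 152 → 76 → 38 → 19 → 58 → 29 → 88 → 44 → 22 → 11 → 34 → 17 → 52 → 26 → 13 → 40 → 20 → 10 → 5 → 16 → 8 → 4 → 2 → 1
Total steps = 52

52 steps


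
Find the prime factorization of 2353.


2353 / 13 = 181
181 / 181 = 1
2353 = 13 × 181


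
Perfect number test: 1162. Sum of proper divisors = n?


Proper divisors of 1162: 1, 2, 7, 14, 83, 166, 581
Sum = 1 + 2 + 7 + 14 + 83 + 166 + 581 = 854

No, 1162 is not perfect (854 ≠ 1162)


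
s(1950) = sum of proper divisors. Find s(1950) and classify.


Proper divisors: 1, 2, 3, 5, 6, 10, 13, 15, 25, 26, 30, 39, 50, 65, 75, 78, 130, 150, 195, 325, 390, 650, 975
Sum = 1 + 2 + 3 + 5 + 6 + 10 + 13 + 15 + 25 + 26 + 30 + 39 + 50 + 65 + 75 + 78 + 130 + 150 + 195 + 325 + 390 + 650 + 975 = 3258
3258 > 1950 → abundant

s(1950) = 3258 (abundant)


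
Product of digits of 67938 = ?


6 × 7 × 9 × 3 × 8 = 9072


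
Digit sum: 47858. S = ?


4 + 7 + 8 + 5 + 8 = 32


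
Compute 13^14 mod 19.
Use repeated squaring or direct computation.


13^1 mod 19 = 13
13^2 mod 19 = 17
13^3 mod 19 = 12
13^4 mod 19 = 4
13^5 mod 19 = 14
13^6 mod 19 = 11
13^7 mod 19 = 10
13^8 mod 19 = 16
13^9 mod 19 = 18
13^10 mod 19 = 6
13^11 mod 19 = 2
13^12 mod 19 = 7
13^13 mod 19 = 15
13^14 mod 19 = 5


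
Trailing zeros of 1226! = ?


floor(1226/5) = 245
floor(1226/25) = 49
floor(1226/125) = 9
floor(1226/625) = 1
Total = 304

304 trailing zeros


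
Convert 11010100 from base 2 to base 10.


11010100 (base 2) = 212 (decimal)
212 (decimal) = 212 (base 10)


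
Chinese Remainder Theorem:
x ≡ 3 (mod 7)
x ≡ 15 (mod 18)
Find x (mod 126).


M = 7*18 = 126
M1 = M/7 = 18, M2 = M/18 = 7
M1^(-1) mod 7 = 2, M2^(-1) mod 18 = 13
x = 3*18*2 + 15*7*13 = 1473
1473 mod 126 = 87
Check: 87 mod 7 = 3 ✓, 87 mod 18 = 15 ✓

x ≡ 87 (mod 126)


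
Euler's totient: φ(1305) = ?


1305 = 3^2 × 5 × 29
Prime factors: 3, 5, 29
φ(1305) = 1305 × (1-1/3) × (1-1/5) × (1-1/29)
= 1305 × 2/3 × 4/5 × 28/29 = 672

φ(1305) = 672


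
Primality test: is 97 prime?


Check divisors up to sqrt(97) = 9.8489
No divisors found.
97 is prime.

Yes, 97 is prime


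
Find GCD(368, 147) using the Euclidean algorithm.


368 = 2 * 147 + 74
147 = 1 * 74 + 73
74 = 1 * 73 + 1
73 = 73 * 1 + 0
GCD = 1


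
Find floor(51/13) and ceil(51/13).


51/13 = 3.9231
floor = 3
ceil = 4

floor = 3, ceil = 4


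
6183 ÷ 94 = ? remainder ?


6183 = 94 * 65 + 73
Check: 6110 + 73 = 6183

q = 65, r = 73


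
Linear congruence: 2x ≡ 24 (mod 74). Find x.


GCD(2, 74) = 2 divides 24
Divide: 1x ≡ 12 (mod 37)
x ≡ 12 (mod 37)


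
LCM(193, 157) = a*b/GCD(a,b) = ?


GCD(193, 157) = 1
LCM = 193*157/1 = 30301/1 = 30301

LCM = 30301


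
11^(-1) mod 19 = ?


Use the extended Euclidean algorithm on (19, 11); each row r = 19*s + 11*t:
r=19, s=1, t=0
r=11, s=0, t=1
q=1: r=8, s=1, t=-1   [19*(1) + 11*(-1) = 8]
q=1: r=3, s=-1, t=2   [19*(-1) + 11*(2) = 3]
q=2: r=2, s=3, t=-5   [19*(3) + 11*(-5) = 2]
q=1: r=1, s=-4, t=7   [19*(-4) + 11*(7) = 1]
q=2: r=0, s=11, t=-19   [19*(11) + 11*(-19) = 0]
GCD = 1 with t = 7, so 11*(7) ≡ 1 (mod 19)
Inverse = 7 mod 19 = 7
Check: 11 * 7 = 77 ≡ 1 (mod 19)

11^(-1) ≡ 7 (mod 19)


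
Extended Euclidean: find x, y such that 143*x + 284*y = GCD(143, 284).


Tabular extended Euclidean (each row: r = 143*s + 284*t):
r=143, s=1, t=0
r=284, s=0, t=1
q=0: r=143, s=1, t=0   [143*(1) + 284*(0) = 143]
q=1: r=141, s=-1, t=1   [143*(-1) + 284*(1) = 141]
q=1: r=2, s=2, t=-1   [143*(2) + 284*(-1) = 2]
q=70: r=1, s=-141, t=71   [143*(-141) + 284*(71) = 1]
q=2: r=0, s=284, t=-143   [143*(284) + 284*(-143) = 0]
GCD = 1; from the row with r=1: x=-141, y=71
Check: 143*(-141) + 284*(71) = -20163 + 20164 = 1

GCD = 1, x = -141, y = 71


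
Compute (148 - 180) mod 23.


148 - 180 = -32
-32 mod 23 = 14


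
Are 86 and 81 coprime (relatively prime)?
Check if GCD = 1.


Euclidean algorithm:
86 = 1 * 81 + 5
81 = 16 * 5 + 1
5 = 5 * 1 + 0
GCD(86, 81) = 1

Yes, coprime (GCD = 1)


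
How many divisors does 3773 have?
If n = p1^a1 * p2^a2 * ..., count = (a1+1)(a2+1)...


3773 = 7^3 × 11^1
d(3773) = (3+1) × (1+1) = 8

8 divisors


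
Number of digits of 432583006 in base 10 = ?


432583006 has 9 digits in base 10
floor(log10(432583006)) + 1 = floor(8.6361) + 1 = 9

9 digits (base 10)


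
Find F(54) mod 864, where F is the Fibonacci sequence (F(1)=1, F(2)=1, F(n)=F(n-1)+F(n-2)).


F(k) mod 864 for k=1..54:
1, 1, 2, 3, 5, 8, 13, 21, 34, 55, 89, 144, 233, 377, 610, 123, 733, 856, 725, 717, 578, 431, 145, 576, 721, 433, 290, 723, 149, 8, 157, 165, 322, 487, 809, 432, 377, 809, 322, 267, 589, 856, 581, 573, 290, 863, 289, 288, 577, 1, 578, 579, 293, 8
F(54) mod 864 = 8


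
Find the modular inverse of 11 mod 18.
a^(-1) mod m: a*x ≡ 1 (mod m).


Use the extended Euclidean algorithm on (18, 11); each row r = 18*s + 11*t:
r=18, s=1, t=0
r=11, s=0, t=1
q=1: r=7, s=1, t=-1   [18*(1) + 11*(-1) = 7]
q=1: r=4, s=-1, t=2   [18*(-1) + 11*(2) = 4]
q=1: r=3, s=2, t=-3   [18*(2) + 11*(-3) = 3]
q=1: r=1, s=-3, t=5   [18*(-3) + 11*(5) = 1]
q=3: r=0, s=11, t=-18   [18*(11) + 11*(-18) = 0]
GCD = 1 with t = 5, so 11*(5) ≡ 1 (mod 18)
Inverse = 5 mod 18 = 5
Check: 11 * 5 = 55 ≡ 1 (mod 18)

11^(-1) ≡ 5 (mod 18)


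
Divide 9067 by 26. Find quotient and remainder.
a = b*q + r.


9067 = 26 * 348 + 19
Check: 9048 + 19 = 9067

q = 348, r = 19


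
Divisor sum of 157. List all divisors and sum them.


Divisors of 157: 1, 157
Sum = 1 + 157 = 158

σ(157) = 158


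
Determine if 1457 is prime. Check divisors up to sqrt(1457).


1457 / 31 = 47 (exact division)
1457 is NOT prime.

No, 1457 is not prime


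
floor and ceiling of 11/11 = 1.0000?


11/11 = 1.0000
floor = 1
ceil = 1

floor = 1, ceil = 1


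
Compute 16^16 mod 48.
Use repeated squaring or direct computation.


16^1 mod 48 = 16
16^2 mod 48 = 16
16^3 mod 48 = 16
16^4 mod 48 = 16
16^5 mod 48 = 16
16^6 mod 48 = 16
16^7 mod 48 = 16
16^8 mod 48 = 16
16^9 mod 48 = 16
16^10 mod 48 = 16
16^11 mod 48 = 16
16^12 mod 48 = 16
16^13 mod 48 = 16
16^14 mod 48 = 16
16^15 mod 48 = 16
16^16 mod 48 = 16


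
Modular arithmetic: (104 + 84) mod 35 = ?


104 + 84 = 188
188 mod 35 = 13


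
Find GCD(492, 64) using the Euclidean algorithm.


492 = 7 * 64 + 44
64 = 1 * 44 + 20
44 = 2 * 20 + 4
20 = 5 * 4 + 0
GCD = 4


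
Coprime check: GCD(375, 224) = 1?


Euclidean algorithm:
375 = 1 * 224 + 151
224 = 1 * 151 + 73
151 = 2 * 73 + 5
73 = 14 * 5 + 3
5 = 1 * 3 + 2
3 = 1 * 2 + 1
2 = 2 * 1 + 0
GCD(375, 224) = 1

Yes, coprime (GCD = 1)


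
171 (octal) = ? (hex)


171 (base 8) = 121 (decimal)
121 (decimal) = 79 (base 16)


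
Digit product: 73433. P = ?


7 × 3 × 4 × 3 × 3 = 756


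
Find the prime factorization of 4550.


4550 / 2 = 2275
2275 / 5 = 455
455 / 5 = 91
91 / 7 = 13
13 / 13 = 1
4550 = 2 × 5^2 × 7 × 13


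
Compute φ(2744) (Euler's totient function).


2744 = 2^3 × 7^3
Prime factors: 2, 7
φ(2744) = 2744 × (1-1/2) × (1-1/7)
= 2744 × 1/2 × 6/7 = 1176

φ(2744) = 1176


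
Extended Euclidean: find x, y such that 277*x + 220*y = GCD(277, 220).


Tabular extended Euclidean (each row: r = 277*s + 220*t):
r=277, s=1, t=0
r=220, s=0, t=1
q=1: r=57, s=1, t=-1   [277*(1) + 220*(-1) = 57]
q=3: r=49, s=-3, t=4   [277*(-3) + 220*(4) = 49]
q=1: r=8, s=4, t=-5   [277*(4) + 220*(-5) = 8]
q=6: r=1, s=-27, t=34   [277*(-27) + 220*(34) = 1]
q=8: r=0, s=220, t=-277   [277*(220) + 220*(-277) = 0]
GCD = 1; from the row with r=1: x=-27, y=34
Check: 277*(-27) + 220*(34) = -7479 + 7480 = 1

GCD = 1, x = -27, y = 34


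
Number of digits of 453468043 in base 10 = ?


453468043 has 9 digits in base 10
floor(log10(453468043)) + 1 = floor(8.6565) + 1 = 9

9 digits (base 10)


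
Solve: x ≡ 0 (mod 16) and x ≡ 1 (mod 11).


M = 16*11 = 176
M1 = M/16 = 11, M2 = M/11 = 16
M1^(-1) mod 16 = 3, M2^(-1) mod 11 = 9
x = 0*11*3 + 1*16*9 = 144
144 mod 176 = 144
Check: 144 mod 16 = 0 ✓, 144 mod 11 = 1 ✓

x ≡ 144 (mod 176)


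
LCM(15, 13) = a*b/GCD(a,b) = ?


GCD(15, 13) = 1
LCM = 15*13/1 = 195/1 = 195

LCM = 195


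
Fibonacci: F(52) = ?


Sequence: 1, 1, 2, 3, 5, 8, 13, 21, 34, 55, 89, 144, 233, 377, 610, 987, 1597, 2584, 4181, 6765, 10946, 17711, 28657, 46368, 75025, 121393, 196418, 317811, 514229, 832040, 1346269, 2178309, 3524578, 5702887, 9227465, 14930352, 24157817, 39088169, 63245986, 102334155, 165580141, 267914296, 433494437, 701408733, 1134903170, 1836311903, 2971215073, 4807526976, 7778742049, 12586269025, 20365011074, 32951280099
F(52) = 32951280099


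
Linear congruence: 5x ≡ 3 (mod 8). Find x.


GCD(5, 8) = 1, unique solution
a^(-1) mod 8 = 5
x = 5 * 3 mod 8 = 7

x ≡ 7 (mod 8)


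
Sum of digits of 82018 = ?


8 + 2 + 0 + 1 + 8 = 19


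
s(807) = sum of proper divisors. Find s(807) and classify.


Proper divisors: 1, 3, 269
Sum = 1 + 3 + 269 = 273
273 < 807 → deficient

s(807) = 273 (deficient)


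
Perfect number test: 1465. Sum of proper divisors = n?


Proper divisors of 1465: 1, 5, 293
Sum = 1 + 5 + 293 = 299

No, 1465 is not perfect (299 ≠ 1465)


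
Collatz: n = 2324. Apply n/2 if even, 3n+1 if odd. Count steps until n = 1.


2324 → 1162 → 581 → 1744 → 872 → 436 → 218 → 109 → 328 → 164 → 82 → 41 → 124 → 62 → 31 → 94 → 47 → 142 → 71 → 214 → 107 → 322 → 161 → 484 → 242 → 121 → 364 → 182 → 91 → 274 → 137 → 412 → 206 → 103 → 310 → 155 → 466 → 233 → 700 → 350 → 175 → 526 → 263 → 790 → 395 → 1186 → 593 → 1780 → 890 → 445 → 1336 → 668 → 334 → 167 → 502 → 251 → 754 → 377 → 1132 → 566 → 283 → 850 → 425 → 1276 → 638 → 319 → 958 → 479 → 1438 → 719 → 2158 → 1079 → 3238 → 1619 → 4858 → 2429 → 7288 → 3644 → 1822 → 911 → 2734 → 1367 → 4102 → 2051 → 6154 → 3077 → 9232 → 4616 → 2308 → 1154 → 577 → 1732 → 866 → 433 → 1300 → 650 → 325 → 976 → 488 → 244 → 122 → 61 → 184 → 92 → 46 → 23 → 70 → 35 → 106 → 53 → 160 → 80 → 40 → 20 → 10 → 5 → 16 → 8 → 4 → 2 → 1
Total steps = 120

120 steps


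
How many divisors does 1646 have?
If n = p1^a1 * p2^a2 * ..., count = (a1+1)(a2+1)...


1646 = 2^1 × 823^1
d(1646) = (1+1) × (1+1) = 4

4 divisors


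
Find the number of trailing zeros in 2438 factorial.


floor(2438/5) = 487
floor(2438/25) = 97
floor(2438/125) = 19
floor(2438/625) = 3
Total = 606

606 trailing zeros


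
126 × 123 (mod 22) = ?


126 × 123 = 15498
15498 mod 22 = 10


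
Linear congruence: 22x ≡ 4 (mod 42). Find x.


GCD(22, 42) = 2 divides 4
Divide: 11x ≡ 2 (mod 21)
x ≡ 4 (mod 21)


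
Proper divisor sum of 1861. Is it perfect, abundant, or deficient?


Proper divisors: 1
Sum = 1 = 1
1 < 1861 → deficient

s(1861) = 1 (deficient)


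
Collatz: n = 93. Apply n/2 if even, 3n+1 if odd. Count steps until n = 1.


93 → 280 → 140 → 70 → 35 → 106 → 53 → 160 → 80 → 40 → 20 → 10 → 5 → 16 → 8 → 4 → 2 → 1
Total steps = 17

17 steps


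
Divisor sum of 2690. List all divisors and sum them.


Divisors of 2690: 1, 2, 5, 10, 269, 538, 1345, 2690
Sum = 1 + 2 + 5 + 10 + 269 + 538 + 1345 + 2690 = 4860

σ(2690) = 4860


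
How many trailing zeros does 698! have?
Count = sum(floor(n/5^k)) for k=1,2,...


floor(698/5) = 139
floor(698/25) = 27
floor(698/125) = 5
floor(698/625) = 1
Total = 172

172 trailing zeros


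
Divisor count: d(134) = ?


134 = 2^1 × 67^1
d(134) = (1+1) × (1+1) = 4

4 divisors


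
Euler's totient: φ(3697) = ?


3697 = 3697
Prime factors: 3697
φ(3697) = 3697 × (1-1/3697)
= 3697 × 3696/3697 = 3696

φ(3697) = 3696


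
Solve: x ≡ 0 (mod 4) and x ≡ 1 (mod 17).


M = 4*17 = 68
M1 = M/4 = 17, M2 = M/17 = 4
M1^(-1) mod 4 = 1, M2^(-1) mod 17 = 13
x = 0*17*1 + 1*4*13 = 52
52 mod 68 = 52
Check: 52 mod 4 = 0 ✓, 52 mod 17 = 1 ✓

x ≡ 52 (mod 68)


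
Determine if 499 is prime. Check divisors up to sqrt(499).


Check divisors up to sqrt(499) = 22.3383
No divisors found.
499 is prime.

Yes, 499 is prime


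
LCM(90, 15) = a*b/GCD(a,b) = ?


GCD(90, 15) = 15
LCM = 90*15/15 = 1350/15 = 90

LCM = 90


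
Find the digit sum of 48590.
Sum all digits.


4 + 8 + 5 + 9 + 0 = 26


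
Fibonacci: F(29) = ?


Sequence: 1, 1, 2, 3, 5, 8, 13, 21, 34, 55, 89, 144, 233, 377, 610, 987, 1597, 2584, 4181, 6765, 10946, 17711, 28657, 46368, 75025, 121393, 196418, 317811, 514229
F(29) = 514229


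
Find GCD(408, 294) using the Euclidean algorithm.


408 = 1 * 294 + 114
294 = 2 * 114 + 66
114 = 1 * 66 + 48
66 = 1 * 48 + 18
48 = 2 * 18 + 12
18 = 1 * 12 + 6
12 = 2 * 6 + 0
GCD = 6


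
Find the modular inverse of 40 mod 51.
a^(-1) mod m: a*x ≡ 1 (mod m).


Use the extended Euclidean algorithm on (51, 40); each row r = 51*s + 40*t:
r=51, s=1, t=0
r=40, s=0, t=1
q=1: r=11, s=1, t=-1   [51*(1) + 40*(-1) = 11]
q=3: r=7, s=-3, t=4   [51*(-3) + 40*(4) = 7]
q=1: r=4, s=4, t=-5   [51*(4) + 40*(-5) = 4]
q=1: r=3, s=-7, t=9   [51*(-7) + 40*(9) = 3]
q=1: r=1, s=11, t=-14   [51*(11) + 40*(-14) = 1]
q=3: r=0, s=-40, t=51   [51*(-40) + 40*(51) = 0]
GCD = 1 with t = -14, so 40*(-14) ≡ 1 (mod 51)
Inverse = -14 mod 51 = 37
Check: 40 * 37 = 1480 ≡ 1 (mod 51)

40^(-1) ≡ 37 (mod 51)


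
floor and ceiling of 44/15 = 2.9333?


44/15 = 2.9333
floor = 2
ceil = 3

floor = 2, ceil = 3


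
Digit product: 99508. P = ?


9 × 9 × 5 × 0 × 8 = 0


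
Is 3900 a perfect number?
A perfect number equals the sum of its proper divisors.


Proper divisors of 3900: 1, 2, 3, 4, 5, 6, 10, 12, 13, 15, 20, 25, 26, 30, 39, 50, 52, 60, 65, 75, 78, 100, 130, 150, 156, 195, 260, 300, 325, 390, 650, 780, 975, 1300, 1950
Sum = 1 + 2 + 3 + 4 + 5 + 6 + 10 + 12 + 13 + 15 + 20 + 25 + 26 + 30 + 39 + 50 + 52 + 60 + 65 + 75 + 78 + 100 + 130 + 150 + 156 + 195 + 260 + 300 + 325 + 390 + 650 + 780 + 975 + 1300 + 1950 = 8252

No, 3900 is not perfect (8252 ≠ 3900)


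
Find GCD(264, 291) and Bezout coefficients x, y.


Tabular extended Euclidean (each row: r = 264*s + 291*t):
r=264, s=1, t=0
r=291, s=0, t=1
q=0: r=264, s=1, t=0   [264*(1) + 291*(0) = 264]
q=1: r=27, s=-1, t=1   [264*(-1) + 291*(1) = 27]
q=9: r=21, s=10, t=-9   [264*(10) + 291*(-9) = 21]
q=1: r=6, s=-11, t=10   [264*(-11) + 291*(10) = 6]
q=3: r=3, s=43, t=-39   [264*(43) + 291*(-39) = 3]
q=2: r=0, s=-97, t=88   [264*(-97) + 291*(88) = 0]
GCD = 3; from the row with r=3: x=43, y=-39
Check: 264*(43) + 291*(-39) = 11352 - 11349 = 3

GCD = 3, x = 43, y = -39


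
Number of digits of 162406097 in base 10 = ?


162406097 has 9 digits in base 10
floor(log10(162406097)) + 1 = floor(8.2106) + 1 = 9

9 digits (base 10)


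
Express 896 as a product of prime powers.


896 / 2 = 448
448 / 2 = 224
224 / 2 = 112
112 / 2 = 56
56 / 2 = 28
28 / 2 = 14
14 / 2 = 7
7 / 7 = 1
896 = 2^7 × 7


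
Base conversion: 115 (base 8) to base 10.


115 (base 8) = 77 (decimal)
77 (decimal) = 77 (base 10)


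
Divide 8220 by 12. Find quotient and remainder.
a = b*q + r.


8220 = 12 * 685 + 0
Check: 8220 + 0 = 8220

q = 685, r = 0


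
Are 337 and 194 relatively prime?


Euclidean algorithm:
337 = 1 * 194 + 143
194 = 1 * 143 + 51
143 = 2 * 51 + 41
51 = 1 * 41 + 10
41 = 4 * 10 + 1
10 = 10 * 1 + 0
GCD(337, 194) = 1

Yes, coprime (GCD = 1)


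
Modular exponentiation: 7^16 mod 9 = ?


7^1 mod 9 = 7
7^2 mod 9 = 4
7^3 mod 9 = 1
7^4 mod 9 = 7
7^5 mod 9 = 4
7^6 mod 9 = 1
7^7 mod 9 = 7
7^8 mod 9 = 4
7^9 mod 9 = 1
7^10 mod 9 = 7
7^11 mod 9 = 4
7^12 mod 9 = 1
7^13 mod 9 = 7
7^14 mod 9 = 4
7^15 mod 9 = 1
7^16 mod 9 = 7


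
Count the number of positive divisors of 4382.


4382 = 2^1 × 7^1 × 313^1
d(4382) = (1+1) × (1+1) × (1+1) = 8

8 divisors


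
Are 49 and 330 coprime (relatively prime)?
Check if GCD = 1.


Euclidean algorithm:
330 = 6 * 49 + 36
49 = 1 * 36 + 13
36 = 2 * 13 + 10
13 = 1 * 10 + 3
10 = 3 * 3 + 1
3 = 3 * 1 + 0
GCD(49, 330) = 1

Yes, coprime (GCD = 1)


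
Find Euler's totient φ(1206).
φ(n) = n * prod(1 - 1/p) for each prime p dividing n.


1206 = 2 × 3^2 × 67
Prime factors: 2, 3, 67
φ(1206) = 1206 × (1-1/2) × (1-1/3) × (1-1/67)
= 1206 × 1/2 × 2/3 × 66/67 = 396

φ(1206) = 396


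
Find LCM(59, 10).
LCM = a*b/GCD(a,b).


GCD(59, 10) = 1
LCM = 59*10/1 = 590/1 = 590

LCM = 590


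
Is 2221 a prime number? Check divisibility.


Check divisors up to sqrt(2221) = 47.1275
No divisors found.
2221 is prime.

Yes, 2221 is prime


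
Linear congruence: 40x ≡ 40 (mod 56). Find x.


GCD(40, 56) = 8 divides 40
Divide: 5x ≡ 5 (mod 7)
x ≡ 1 (mod 7)


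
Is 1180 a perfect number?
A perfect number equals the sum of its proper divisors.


Proper divisors of 1180: 1, 2, 4, 5, 10, 20, 59, 118, 236, 295, 590
Sum = 1 + 2 + 4 + 5 + 10 + 20 + 59 + 118 + 236 + 295 + 590 = 1340

No, 1180 is not perfect (1340 ≠ 1180)


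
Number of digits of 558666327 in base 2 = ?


558666327 in base 2 = 100001010011001001001001010111
Number of digits = 30

30 digits (base 2)


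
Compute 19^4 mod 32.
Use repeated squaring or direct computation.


19^1 mod 32 = 19
19^2 mod 32 = 9
19^3 mod 32 = 11
19^4 mod 32 = 17


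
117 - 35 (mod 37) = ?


117 - 35 = 82
82 mod 37 = 8


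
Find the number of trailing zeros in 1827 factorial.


floor(1827/5) = 365
floor(1827/25) = 73
floor(1827/125) = 14
floor(1827/625) = 2
Total = 454

454 trailing zeros


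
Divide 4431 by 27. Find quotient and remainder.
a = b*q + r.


4431 = 27 * 164 + 3
Check: 4428 + 3 = 4431

q = 164, r = 3


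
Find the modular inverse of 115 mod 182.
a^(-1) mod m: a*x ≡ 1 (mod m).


Use the extended Euclidean algorithm on (182, 115); each row r = 182*s + 115*t:
r=182, s=1, t=0
r=115, s=0, t=1
q=1: r=67, s=1, t=-1   [182*(1) + 115*(-1) = 67]
q=1: r=48, s=-1, t=2   [182*(-1) + 115*(2) = 48]
q=1: r=19, s=2, t=-3   [182*(2) + 115*(-3) = 19]
q=2: r=10, s=-5, t=8   [182*(-5) + 115*(8) = 10]
q=1: r=9, s=7, t=-11   [182*(7) + 115*(-11) = 9]
q=1: r=1, s=-12, t=19   [182*(-12) + 115*(19) = 1]
q=9: r=0, s=115, t=-182   [182*(115) + 115*(-182) = 0]
GCD = 1 with t = 19, so 115*(19) ≡ 1 (mod 182)
Inverse = 19 mod 182 = 19
Check: 115 * 19 = 2185 ≡ 1 (mod 182)

115^(-1) ≡ 19 (mod 182)


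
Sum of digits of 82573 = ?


8 + 2 + 5 + 7 + 3 = 25


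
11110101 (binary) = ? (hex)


11110101 (base 2) = 245 (decimal)
245 (decimal) = F5 (base 16)


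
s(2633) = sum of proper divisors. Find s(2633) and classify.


Proper divisors: 1
Sum = 1 = 1
1 < 2633 → deficient

s(2633) = 1 (deficient)


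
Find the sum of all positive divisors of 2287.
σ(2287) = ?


Divisors of 2287: 1, 2287
Sum = 1 + 2287 = 2288

σ(2287) = 2288


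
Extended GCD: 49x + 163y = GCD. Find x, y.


Tabular extended Euclidean (each row: r = 49*s + 163*t):
r=49, s=1, t=0
r=163, s=0, t=1
q=0: r=49, s=1, t=0   [49*(1) + 163*(0) = 49]
q=3: r=16, s=-3, t=1   [49*(-3) + 163*(1) = 16]
q=3: r=1, s=10, t=-3   [49*(10) + 163*(-3) = 1]
q=16: r=0, s=-163, t=49   [49*(-163) + 163*(49) = 0]
GCD = 1; from the row with r=1: x=10, y=-3
Check: 49*(10) + 163*(-3) = 490 - 489 = 1

GCD = 1, x = 10, y = -3


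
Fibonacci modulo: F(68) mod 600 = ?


F(k) mod 600 for k=1..68:
1, 1, 2, 3, 5, 8, 13, 21, 34, 55, 89, 144, 233, 377, 10, 387, 397, 184, 581, 165, 146, 311, 457, 168, 25, 193, 218, 411, 29, 440, 469, 309, 178, 487, 65, 552, 17, 569, 586, 555, 541, 496, 437, 333, 170, 503, 73, 576, 49, 25, 74, 99, 173, 272, 445, 117, 562, 79, 41, 120, 161, 281, 442, 123, 565, 88, 53, 141
F(68) mod 600 = 141


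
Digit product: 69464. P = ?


6 × 9 × 4 × 6 × 4 = 5184


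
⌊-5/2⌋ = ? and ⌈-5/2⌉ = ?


-5/2 = -2.5000
floor = -3
ceil = -2

floor = -3, ceil = -2
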